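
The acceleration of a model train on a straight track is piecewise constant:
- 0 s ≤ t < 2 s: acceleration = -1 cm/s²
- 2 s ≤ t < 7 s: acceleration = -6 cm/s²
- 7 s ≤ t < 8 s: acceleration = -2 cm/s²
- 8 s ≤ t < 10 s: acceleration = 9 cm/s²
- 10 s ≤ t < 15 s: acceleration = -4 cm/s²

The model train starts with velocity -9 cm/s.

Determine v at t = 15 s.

-45 cm/s

Δv equals the area under the a-t graph; then v = v₀ + Δv.
0–2 s: -1 × 2 = -2 cm/s
2–7 s: -6 × 5 = -30 cm/s
7–8 s: -2 × 1 = -2 cm/s
8–10 s: 9 × 2 = 18 cm/s
10–15 s: -4 × 5 = -20 cm/s
Δv = -36 cm/s, so v(15) = -9 + (-36) = -45 cm/s.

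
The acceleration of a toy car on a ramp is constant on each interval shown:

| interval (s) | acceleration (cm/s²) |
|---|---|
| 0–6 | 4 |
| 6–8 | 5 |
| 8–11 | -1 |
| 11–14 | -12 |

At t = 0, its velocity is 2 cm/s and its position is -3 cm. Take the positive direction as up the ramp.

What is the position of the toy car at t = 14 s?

On each constant-a segment, Δv = aΔt and Δx = v₀Δt + ½aΔt²; chain segment to segment.
0–6 s: v starts 2 cm/s; Δx = 2·6 + ½·4·6² = 84 cm; v ends 26 cm/s.
6–8 s: v starts 26 cm/s; Δx = 26·2 + ½·5·2² = 62 cm; v ends 36 cm/s.
8–11 s: v starts 36 cm/s; Δx = 36·3 + ½·-1·3² = 103.5 cm; v ends 33 cm/s.
11–14 s: v starts 33 cm/s; Δx = 33·3 + ½·-12·3² = 45 cm; v ends -3 cm/s.
x(14) = -3 + Σ Δx = 291.5 cm.

291.5 cm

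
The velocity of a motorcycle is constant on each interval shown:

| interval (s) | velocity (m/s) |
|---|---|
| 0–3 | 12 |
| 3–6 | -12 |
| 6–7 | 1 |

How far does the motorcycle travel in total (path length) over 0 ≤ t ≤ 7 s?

73 m

Total distance travelled is ∫|v| dt — sum the magnitudes of each area piece.
0–3 s: |12| × 3 = 36 m
3–6 s: |-12| × 3 = 36 m
6–7 s: |1| × 1 = 1 m
Total distance = 73 m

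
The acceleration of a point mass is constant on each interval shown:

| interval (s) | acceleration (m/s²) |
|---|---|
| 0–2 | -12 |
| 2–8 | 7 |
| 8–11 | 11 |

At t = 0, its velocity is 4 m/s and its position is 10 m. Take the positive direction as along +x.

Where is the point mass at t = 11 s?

115.5 m

On each constant-a segment, Δv = aΔt and Δx = v₀Δt + ½aΔt²; chain segment to segment.
0–2 s: v starts 4 m/s; Δx = 4·2 + ½·-12·2² = -16 m; v ends -20 m/s.
2–8 s: v starts -20 m/s; Δx = -20·6 + ½·7·6² = 6 m; v ends 22 m/s.
8–11 s: v starts 22 m/s; Δx = 22·3 + ½·11·3² = 115.5 m; v ends 55 m/s.
x(11) = 10 + Σ Δx = 115.5 m.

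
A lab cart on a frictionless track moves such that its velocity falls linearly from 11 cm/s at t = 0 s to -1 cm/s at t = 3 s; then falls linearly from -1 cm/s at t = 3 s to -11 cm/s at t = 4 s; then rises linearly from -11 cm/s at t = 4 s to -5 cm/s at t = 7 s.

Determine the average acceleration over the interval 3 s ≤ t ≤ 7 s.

-1 cm/s²

Average acceleration = Δv/Δt = (-5 − -1)/(7 − 3) = -1 cm/s².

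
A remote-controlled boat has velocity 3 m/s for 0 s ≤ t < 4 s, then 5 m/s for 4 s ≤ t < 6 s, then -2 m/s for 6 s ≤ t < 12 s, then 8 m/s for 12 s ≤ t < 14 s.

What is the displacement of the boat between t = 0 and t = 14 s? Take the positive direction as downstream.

Net displacement equals the area under the velocity-time graph (areas below the axis count negative).
0–4 s: 3 × 4 = 12 m
4–6 s: 5 × 2 = 10 m
6–12 s: -2 × 6 = -12 m
12–14 s: 8 × 2 = 16 m
Net displacement = 26 m

26 m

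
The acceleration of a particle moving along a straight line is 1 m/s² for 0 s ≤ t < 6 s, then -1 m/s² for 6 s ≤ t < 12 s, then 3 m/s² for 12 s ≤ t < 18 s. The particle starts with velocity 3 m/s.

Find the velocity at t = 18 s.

Δv equals the area under the a-t graph; then v = v₀ + Δv.
0–6 s: 1 × 6 = 6 m/s
6–12 s: -1 × 6 = -6 m/s
12–18 s: 3 × 6 = 18 m/s
Δv = 18 m/s, so v(18) = 3 + (18) = 21 m/s.

21 m/s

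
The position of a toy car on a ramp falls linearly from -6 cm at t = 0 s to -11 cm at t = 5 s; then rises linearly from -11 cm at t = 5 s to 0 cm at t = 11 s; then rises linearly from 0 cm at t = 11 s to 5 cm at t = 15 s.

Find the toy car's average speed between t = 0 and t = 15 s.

1.4 cm/s

Average speed = (total path length)/(elapsed time); on a piecewise-linear x-t graph the path length is Σ|Δx|.
0–5 s: |Δx| = |-11 − -6| = 5 cm
5–11 s: |Δx| = |0 − -11| = 11 cm
11–15 s: |Δx| = |5 − 0| = 5 cm
Total path = 21 cm; average speed = 21/15 = 1.4 cm/s.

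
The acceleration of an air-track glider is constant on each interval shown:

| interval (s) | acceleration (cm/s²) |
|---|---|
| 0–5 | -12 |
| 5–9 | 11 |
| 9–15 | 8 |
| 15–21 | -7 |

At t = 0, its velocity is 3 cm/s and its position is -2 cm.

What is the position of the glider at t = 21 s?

-127 cm

On each constant-a segment, Δv = aΔt and Δx = v₀Δt + ½aΔt²; chain segment to segment.
0–5 s: v starts 3 cm/s; Δx = 3·5 + ½·-12·5² = -135 cm; v ends -57 cm/s.
5–9 s: v starts -57 cm/s; Δx = -57·4 + ½·11·4² = -140 cm; v ends -13 cm/s.
9–15 s: v starts -13 cm/s; Δx = -13·6 + ½·8·6² = 66 cm; v ends 35 cm/s.
15–21 s: v starts 35 cm/s; Δx = 35·6 + ½·-7·6² = 84 cm; v ends -7 cm/s.
x(21) = -2 + Σ Δx = -127 cm.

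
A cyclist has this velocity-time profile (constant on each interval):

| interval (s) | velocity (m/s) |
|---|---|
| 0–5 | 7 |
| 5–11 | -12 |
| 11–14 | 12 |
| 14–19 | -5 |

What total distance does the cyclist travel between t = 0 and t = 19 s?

168 m

Distance (not displacement) is the total path length: add the absolute areas under v-t.
0–5 s: |7| × 5 = 35 m
5–11 s: |-12| × 6 = 72 m
11–14 s: |12| × 3 = 36 m
14–19 s: |-5| × 5 = 25 m
Total distance = 168 m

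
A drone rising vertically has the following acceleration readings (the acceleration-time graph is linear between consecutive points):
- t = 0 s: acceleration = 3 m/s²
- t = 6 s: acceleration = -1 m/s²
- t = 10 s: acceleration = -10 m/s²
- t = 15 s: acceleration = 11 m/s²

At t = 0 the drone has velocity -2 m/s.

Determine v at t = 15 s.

Δv equals the area under the a-t graph; then v = v₀ + Δv.
0–6 s: ½(3 + -1)(6) = 6 m/s
6–10 s: ½(-1 + -10)(4) = -22 m/s
10–15 s: ½(-10 + 11)(5) = 2.5 m/s
Δv = -13.5 m/s, so v(15) = -2 + (-13.5) = -15.5 m/s.

-15.5 m/s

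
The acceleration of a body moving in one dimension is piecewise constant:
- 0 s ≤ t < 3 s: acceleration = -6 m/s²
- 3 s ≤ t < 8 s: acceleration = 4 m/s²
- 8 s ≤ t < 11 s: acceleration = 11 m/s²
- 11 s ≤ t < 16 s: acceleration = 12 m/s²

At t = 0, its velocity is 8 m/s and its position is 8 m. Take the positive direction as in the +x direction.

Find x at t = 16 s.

On each constant-a segment, Δv = aΔt and Δx = v₀Δt + ½aΔt²; chain segment to segment.
0–3 s: v starts 8 m/s; Δx = 8·3 + ½·-6·3² = -3 m; v ends -10 m/s.
3–8 s: v starts -10 m/s; Δx = -10·5 + ½·4·5² = 0 m; v ends 10 m/s.
8–11 s: v starts 10 m/s; Δx = 10·3 + ½·11·3² = 79.5 m; v ends 43 m/s.
11–16 s: v starts 43 m/s; Δx = 43·5 + ½·12·5² = 365 m; v ends 103 m/s.
x(16) = 8 + Σ Δx = 449.5 m.

449.5 m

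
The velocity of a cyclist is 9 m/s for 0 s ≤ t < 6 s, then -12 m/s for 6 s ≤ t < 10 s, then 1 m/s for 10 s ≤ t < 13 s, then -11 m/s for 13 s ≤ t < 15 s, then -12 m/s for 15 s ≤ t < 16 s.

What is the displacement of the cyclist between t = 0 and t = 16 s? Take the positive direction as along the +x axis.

-25 m

Displacement is the signed area under the v-t curve.
0–6 s: 9 × 6 = 54 m
6–10 s: -12 × 4 = -48 m
10–13 s: 1 × 3 = 3 m
13–15 s: -11 × 2 = -22 m
15–16 s: -12 × 1 = -12 m
Net displacement = -25 m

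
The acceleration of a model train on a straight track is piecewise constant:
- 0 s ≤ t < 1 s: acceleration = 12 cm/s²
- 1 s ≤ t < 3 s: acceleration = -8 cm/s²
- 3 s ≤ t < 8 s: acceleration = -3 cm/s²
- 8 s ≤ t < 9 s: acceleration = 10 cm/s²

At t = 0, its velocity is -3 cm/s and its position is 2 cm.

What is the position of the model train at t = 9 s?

On each constant-a segment, Δv = aΔt and Δx = v₀Δt + ½aΔt²; chain segment to segment.
0–1 s: v starts -3 cm/s; Δx = -3·1 + ½·12·1² = 3 cm; v ends 9 cm/s.
1–3 s: v starts 9 cm/s; Δx = 9·2 + ½·-8·2² = 2 cm; v ends -7 cm/s.
3–8 s: v starts -7 cm/s; Δx = -7·5 + ½·-3·5² = -72.5 cm; v ends -22 cm/s.
8–9 s: v starts -22 cm/s; Δx = -22·1 + ½·10·1² = -17 cm; v ends -12 cm/s.
x(9) = 2 + Σ Δx = -82.5 cm.

-82.5 cm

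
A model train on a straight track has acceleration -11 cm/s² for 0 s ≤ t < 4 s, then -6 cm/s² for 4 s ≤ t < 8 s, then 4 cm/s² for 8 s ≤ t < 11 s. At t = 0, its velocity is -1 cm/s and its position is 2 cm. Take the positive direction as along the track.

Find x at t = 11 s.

-507 cm

On each constant-a segment, Δv = aΔt and Δx = v₀Δt + ½aΔt²; chain segment to segment.
0–4 s: v starts -1 cm/s; Δx = -1·4 + ½·-11·4² = -92 cm; v ends -45 cm/s.
4–8 s: v starts -45 cm/s; Δx = -45·4 + ½·-6·4² = -228 cm; v ends -69 cm/s.
8–11 s: v starts -69 cm/s; Δx = -69·3 + ½·4·3² = -189 cm; v ends -57 cm/s.
x(11) = 2 + Σ Δx = -507 cm.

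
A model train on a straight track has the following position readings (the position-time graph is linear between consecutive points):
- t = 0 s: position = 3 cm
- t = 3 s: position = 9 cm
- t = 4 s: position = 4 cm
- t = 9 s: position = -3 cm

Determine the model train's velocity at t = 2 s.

2 cm/s

Velocity is the slope of the x-t graph on 0–3 s: (9 − 3)/(3 − 0) = 2 cm/s.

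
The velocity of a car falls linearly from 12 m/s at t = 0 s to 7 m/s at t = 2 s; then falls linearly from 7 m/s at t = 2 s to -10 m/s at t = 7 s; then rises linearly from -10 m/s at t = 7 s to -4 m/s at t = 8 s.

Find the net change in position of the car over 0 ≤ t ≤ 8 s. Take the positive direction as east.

4.5 m

Displacement is the signed area under the v-t curve.
0–2 s: ½(12 + 7)(2) = 19 m
2–7 s: ½(7 + -10)(5) = -7.5 m
7–8 s: ½(-10 + -4)(1) = -7 m
Net displacement = 4.5 m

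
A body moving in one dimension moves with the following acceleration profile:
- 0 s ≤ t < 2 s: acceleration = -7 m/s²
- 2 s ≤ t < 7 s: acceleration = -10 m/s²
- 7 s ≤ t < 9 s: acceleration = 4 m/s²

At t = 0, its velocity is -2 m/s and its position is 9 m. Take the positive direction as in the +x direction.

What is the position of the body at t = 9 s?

On each constant-a segment, Δv = aΔt and Δx = v₀Δt + ½aΔt²; chain segment to segment.
0–2 s: v starts -2 m/s; Δx = -2·2 + ½·-7·2² = -18 m; v ends -16 m/s.
2–7 s: v starts -16 m/s; Δx = -16·5 + ½·-10·5² = -205 m; v ends -66 m/s.
7–9 s: v starts -66 m/s; Δx = -66·2 + ½·4·2² = -124 m; v ends -58 m/s.
x(9) = 9 + Σ Δx = -338 m.

-338 m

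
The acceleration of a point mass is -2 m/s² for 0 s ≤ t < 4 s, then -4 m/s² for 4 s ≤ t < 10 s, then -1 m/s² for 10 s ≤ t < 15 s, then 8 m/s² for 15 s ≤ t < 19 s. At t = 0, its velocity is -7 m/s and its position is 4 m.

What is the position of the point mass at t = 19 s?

-521.5 m

On each constant-a segment, Δv = aΔt and Δx = v₀Δt + ½aΔt²; chain segment to segment.
0–4 s: v starts -7 m/s; Δx = -7·4 + ½·-2·4² = -44 m; v ends -15 m/s.
4–10 s: v starts -15 m/s; Δx = -15·6 + ½·-4·6² = -162 m; v ends -39 m/s.
10–15 s: v starts -39 m/s; Δx = -39·5 + ½·-1·5² = -207.5 m; v ends -44 m/s.
15–19 s: v starts -44 m/s; Δx = -44·4 + ½·8·4² = -112 m; v ends -12 m/s.
x(19) = 4 + Σ Δx = -521.5 m.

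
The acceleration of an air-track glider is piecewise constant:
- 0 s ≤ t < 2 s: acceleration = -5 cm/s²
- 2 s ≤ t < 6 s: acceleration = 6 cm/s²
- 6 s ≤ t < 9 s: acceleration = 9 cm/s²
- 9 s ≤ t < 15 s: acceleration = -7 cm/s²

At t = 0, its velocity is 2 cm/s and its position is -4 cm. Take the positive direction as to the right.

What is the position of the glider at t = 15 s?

226.5 cm

On each constant-a segment, Δv = aΔt and Δx = v₀Δt + ½aΔt²; chain segment to segment.
0–2 s: v starts 2 cm/s; Δx = 2·2 + ½·-5·2² = -6 cm; v ends -8 cm/s.
2–6 s: v starts -8 cm/s; Δx = -8·4 + ½·6·4² = 16 cm; v ends 16 cm/s.
6–9 s: v starts 16 cm/s; Δx = 16·3 + ½·9·3² = 88.5 cm; v ends 43 cm/s.
9–15 s: v starts 43 cm/s; Δx = 43·6 + ½·-7·6² = 132 cm; v ends 1 cm/s.
x(15) = -4 + Σ Δx = 226.5 cm.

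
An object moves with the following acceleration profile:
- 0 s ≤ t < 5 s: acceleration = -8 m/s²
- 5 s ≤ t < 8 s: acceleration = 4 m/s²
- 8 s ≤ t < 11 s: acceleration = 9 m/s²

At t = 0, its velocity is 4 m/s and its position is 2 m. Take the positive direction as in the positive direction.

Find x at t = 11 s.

-199.5 m

On each constant-a segment, Δv = aΔt and Δx = v₀Δt + ½aΔt²; chain segment to segment.
0–5 s: v starts 4 m/s; Δx = 4·5 + ½·-8·5² = -80 m; v ends -36 m/s.
5–8 s: v starts -36 m/s; Δx = -36·3 + ½·4·3² = -90 m; v ends -24 m/s.
8–11 s: v starts -24 m/s; Δx = -24·3 + ½·9·3² = -31.5 m; v ends 3 m/s.
x(11) = 2 + Σ Δx = -199.5 m.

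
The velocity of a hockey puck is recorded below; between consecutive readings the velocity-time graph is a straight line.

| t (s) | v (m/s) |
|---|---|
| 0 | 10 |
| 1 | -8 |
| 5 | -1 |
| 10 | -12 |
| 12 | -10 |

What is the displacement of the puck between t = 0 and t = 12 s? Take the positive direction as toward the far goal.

-71.5 m

Displacement is the signed area under the v-t curve.
0–1 s: ½(10 + -8)(1) = 1 m
1–5 s: ½(-8 + -1)(4) = -18 m
5–10 s: ½(-1 + -12)(5) = -32.5 m
10–12 s: ½(-12 + -10)(2) = -22 m
Net displacement = -71.5 m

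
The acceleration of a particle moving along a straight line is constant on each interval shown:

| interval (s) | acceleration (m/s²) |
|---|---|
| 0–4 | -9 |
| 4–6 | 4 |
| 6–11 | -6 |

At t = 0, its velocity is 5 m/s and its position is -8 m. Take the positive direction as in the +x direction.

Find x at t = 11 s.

On each constant-a segment, Δv = aΔt and Δx = v₀Δt + ½aΔt²; chain segment to segment.
0–4 s: v starts 5 m/s; Δx = 5·4 + ½·-9·4² = -52 m; v ends -31 m/s.
4–6 s: v starts -31 m/s; Δx = -31·2 + ½·4·2² = -54 m; v ends -23 m/s.
6–11 s: v starts -23 m/s; Δx = -23·5 + ½·-6·5² = -190 m; v ends -53 m/s.
x(11) = -8 + Σ Δx = -304 m.

-304 m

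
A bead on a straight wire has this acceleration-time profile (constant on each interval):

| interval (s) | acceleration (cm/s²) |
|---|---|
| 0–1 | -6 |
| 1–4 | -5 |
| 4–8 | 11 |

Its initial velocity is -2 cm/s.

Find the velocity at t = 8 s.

21 cm/s

Δv equals the area under the a-t graph; then v = v₀ + Δv.
0–1 s: -6 × 1 = -6 cm/s
1–4 s: -5 × 3 = -15 cm/s
4–8 s: 11 × 4 = 44 cm/s
Δv = 23 cm/s, so v(8) = -2 + (23) = 21 cm/s.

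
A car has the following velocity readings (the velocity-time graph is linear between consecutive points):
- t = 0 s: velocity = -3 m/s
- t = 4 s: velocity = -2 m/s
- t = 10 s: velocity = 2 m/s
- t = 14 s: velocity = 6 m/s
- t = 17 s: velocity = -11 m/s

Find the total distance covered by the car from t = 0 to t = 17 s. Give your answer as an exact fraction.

Distance (not displacement) is the total path length: add the absolute areas under v-t.
0–4 s: |½(-3 + -2)(4)| = 10 m
4–10 s: v = 0 at t = 7 s; triangle areas 3 + 3 = 6 m
10–14 s: |½(2 + 6)(4)| = 16 m
14–17 s: v = 0 at t = 256/17 s; triangle areas 54/17 + 363/34 = 471/34 m
Total distance = 1559/34 m

1559/34 m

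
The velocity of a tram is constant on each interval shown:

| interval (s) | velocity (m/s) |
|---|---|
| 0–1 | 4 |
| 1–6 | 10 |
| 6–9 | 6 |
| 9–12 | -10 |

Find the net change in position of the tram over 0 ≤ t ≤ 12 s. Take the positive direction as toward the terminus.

Net displacement equals the area under the velocity-time graph (areas below the axis count negative).
0–1 s: 4 × 1 = 4 m
1–6 s: 10 × 5 = 50 m
6–9 s: 6 × 3 = 18 m
9–12 s: -10 × 3 = -30 m
Net displacement = 42 m

42 m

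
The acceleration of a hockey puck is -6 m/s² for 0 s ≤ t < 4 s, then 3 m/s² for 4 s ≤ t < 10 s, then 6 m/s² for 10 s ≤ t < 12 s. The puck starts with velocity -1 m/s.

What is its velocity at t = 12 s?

Δv equals the area under the a-t graph; then v = v₀ + Δv.
0–4 s: -6 × 4 = -24 m/s
4–10 s: 3 × 6 = 18 m/s
10–12 s: 6 × 2 = 12 m/s
Δv = 6 m/s, so v(12) = -1 + (6) = 5 m/s.

5 m/s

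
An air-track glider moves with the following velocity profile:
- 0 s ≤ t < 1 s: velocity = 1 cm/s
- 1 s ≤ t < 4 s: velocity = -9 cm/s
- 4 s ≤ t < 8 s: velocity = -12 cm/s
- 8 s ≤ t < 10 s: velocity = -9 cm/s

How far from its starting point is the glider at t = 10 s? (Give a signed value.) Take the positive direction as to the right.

-92 cm

Net displacement equals the area under the velocity-time graph (areas below the axis count negative).
0–1 s: 1 × 1 = 1 cm
1–4 s: -9 × 3 = -27 cm
4–8 s: -12 × 4 = -48 cm
8–10 s: -9 × 2 = -18 cm
Net displacement = -92 cm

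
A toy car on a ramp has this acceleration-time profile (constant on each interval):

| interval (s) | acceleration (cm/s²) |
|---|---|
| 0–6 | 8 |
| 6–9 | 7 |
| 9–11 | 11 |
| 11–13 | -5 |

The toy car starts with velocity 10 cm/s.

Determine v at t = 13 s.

91 cm/s

Δv equals the area under the a-t graph; then v = v₀ + Δv.
0–6 s: 8 × 6 = 48 cm/s
6–9 s: 7 × 3 = 21 cm/s
9–11 s: 11 × 2 = 22 cm/s
11–13 s: -5 × 2 = -10 cm/s
Δv = 81 cm/s, so v(13) = 10 + (81) = 91 cm/s.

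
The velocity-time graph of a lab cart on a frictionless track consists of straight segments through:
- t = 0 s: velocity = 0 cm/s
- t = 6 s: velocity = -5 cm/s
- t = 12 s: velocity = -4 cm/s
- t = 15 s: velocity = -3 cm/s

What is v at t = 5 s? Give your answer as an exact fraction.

-25/6 cm/s

On 0–6 s the graph is linear from 0 to -5 cm/s: v(5) = 0 + (-5 − 0)·(5 − 0)/(6 − 0) = -25/6 cm/s.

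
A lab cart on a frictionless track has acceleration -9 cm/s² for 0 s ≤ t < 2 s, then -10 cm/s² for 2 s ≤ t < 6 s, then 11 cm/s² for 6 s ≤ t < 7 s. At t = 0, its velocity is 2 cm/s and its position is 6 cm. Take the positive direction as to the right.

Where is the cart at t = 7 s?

-202.5 cm

On each constant-a segment, Δv = aΔt and Δx = v₀Δt + ½aΔt²; chain segment to segment.
0–2 s: v starts 2 cm/s; Δx = 2·2 + ½·-9·2² = -14 cm; v ends -16 cm/s.
2–6 s: v starts -16 cm/s; Δx = -16·4 + ½·-10·4² = -144 cm; v ends -56 cm/s.
6–7 s: v starts -56 cm/s; Δx = -56·1 + ½·11·1² = -50.5 cm; v ends -45 cm/s.
x(7) = 6 + Σ Δx = -202.5 cm.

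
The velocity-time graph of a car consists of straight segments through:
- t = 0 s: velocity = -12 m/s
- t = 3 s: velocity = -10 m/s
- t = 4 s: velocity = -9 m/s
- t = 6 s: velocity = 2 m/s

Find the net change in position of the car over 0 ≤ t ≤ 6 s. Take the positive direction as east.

-49.5 m

Net displacement equals the area under the velocity-time graph (areas below the axis count negative).
0–3 s: ½(-12 + -10)(3) = -33 m
3–4 s: ½(-10 + -9)(1) = -9.5 m
4–6 s: ½(-9 + 2)(2) = -7 m
Net displacement = -49.5 m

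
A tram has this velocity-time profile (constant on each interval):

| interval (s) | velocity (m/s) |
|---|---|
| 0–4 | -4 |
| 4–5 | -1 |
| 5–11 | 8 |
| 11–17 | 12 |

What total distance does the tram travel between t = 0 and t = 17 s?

Distance (not displacement) is the total path length: add the absolute areas under v-t.
0–4 s: |-4| × 4 = 16 m
4–5 s: |-1| × 1 = 1 m
5–11 s: |8| × 6 = 48 m
11–17 s: |12| × 6 = 72 m
Total distance = 137 m

137 m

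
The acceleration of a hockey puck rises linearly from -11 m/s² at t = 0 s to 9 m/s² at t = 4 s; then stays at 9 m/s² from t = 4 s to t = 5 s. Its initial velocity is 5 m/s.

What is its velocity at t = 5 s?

Δv equals the area under the a-t graph; then v = v₀ + Δv.
0–4 s: ½(-11 + 9)(4) = -4 m/s
4–5 s: 9 × 1 = 9 m/s
Δv = 5 m/s, so v(5) = 5 + (5) = 10 m/s.

10 m/s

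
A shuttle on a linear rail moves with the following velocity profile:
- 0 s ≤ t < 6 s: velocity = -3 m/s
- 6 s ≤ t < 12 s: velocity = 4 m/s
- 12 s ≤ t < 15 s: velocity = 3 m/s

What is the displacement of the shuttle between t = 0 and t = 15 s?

Net displacement equals the area under the velocity-time graph (areas below the axis count negative).
0–6 s: -3 × 6 = -18 m
6–12 s: 4 × 6 = 24 m
12–15 s: 3 × 3 = 9 m
Net displacement = 15 m

15 m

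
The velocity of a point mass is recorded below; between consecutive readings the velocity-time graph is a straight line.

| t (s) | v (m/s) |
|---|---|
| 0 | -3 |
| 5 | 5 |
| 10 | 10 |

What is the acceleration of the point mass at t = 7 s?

Acceleration is the slope of the v-t graph on 5–10 s: (10 − 5)/(10 − 5) = 1 m/s².

1 m/s²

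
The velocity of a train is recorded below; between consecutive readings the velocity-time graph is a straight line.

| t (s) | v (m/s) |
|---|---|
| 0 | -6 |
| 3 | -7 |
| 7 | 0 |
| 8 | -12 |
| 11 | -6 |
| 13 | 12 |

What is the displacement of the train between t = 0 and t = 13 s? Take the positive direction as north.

-60.5 m

Net displacement equals the area under the velocity-time graph (areas below the axis count negative).
0–3 s: ½(-6 + -7)(3) = -19.5 m
3–7 s: ½(-7 + 0)(4) = -14 m
7–8 s: ½(0 + -12)(1) = -6 m
8–11 s: ½(-12 + -6)(3) = -27 m
11–13 s: ½(-6 + 12)(2) = 6 m
Net displacement = -60.5 m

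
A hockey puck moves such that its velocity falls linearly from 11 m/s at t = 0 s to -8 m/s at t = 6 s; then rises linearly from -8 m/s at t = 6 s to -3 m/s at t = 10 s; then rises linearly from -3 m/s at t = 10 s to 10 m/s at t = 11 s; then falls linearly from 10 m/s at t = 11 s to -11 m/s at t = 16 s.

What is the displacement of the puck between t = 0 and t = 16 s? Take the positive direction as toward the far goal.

-12 m

Net displacement equals the area under the velocity-time graph (areas below the axis count negative).
0–6 s: ½(11 + -8)(6) = 9 m
6–10 s: ½(-8 + -3)(4) = -22 m
10–11 s: ½(-3 + 10)(1) = 3.5 m
11–16 s: ½(10 + -11)(5) = -2.5 m
Net displacement = -12 m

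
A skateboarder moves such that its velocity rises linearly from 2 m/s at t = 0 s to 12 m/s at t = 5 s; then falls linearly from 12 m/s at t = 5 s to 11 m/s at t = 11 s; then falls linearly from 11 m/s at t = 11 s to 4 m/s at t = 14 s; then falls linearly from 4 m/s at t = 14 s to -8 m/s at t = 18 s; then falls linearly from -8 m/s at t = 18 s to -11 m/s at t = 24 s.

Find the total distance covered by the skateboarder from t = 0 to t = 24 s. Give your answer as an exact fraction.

1181/6 m

Distance (not displacement) is the total path length: add the absolute areas under v-t.
0–5 s: |½(2 + 12)(5)| = 35 m
5–11 s: |½(12 + 11)(6)| = 69 m
11–14 s: |½(11 + 4)(3)| = 22.5 m
14–18 s: v = 0 at t = 46/3 s; triangle areas 8/3 + 32/3 = 40/3 m
18–24 s: |½(-8 + -11)(6)| = 57 m
Total distance = 1181/6 m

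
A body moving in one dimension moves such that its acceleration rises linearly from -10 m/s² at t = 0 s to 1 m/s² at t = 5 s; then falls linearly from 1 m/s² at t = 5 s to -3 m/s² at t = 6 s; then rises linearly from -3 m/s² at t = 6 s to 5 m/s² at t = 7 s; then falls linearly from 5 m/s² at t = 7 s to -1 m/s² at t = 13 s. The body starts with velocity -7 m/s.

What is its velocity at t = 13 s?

Δv equals the area under the a-t graph; then v = v₀ + Δv.
0–5 s: ½(-10 + 1)(5) = -22.5 m/s
5–6 s: ½(1 + -3)(1) = -1 m/s
6–7 s: ½(-3 + 5)(1) = 1 m/s
7–13 s: ½(5 + -1)(6) = 12 m/s
Δv = -10.5 m/s, so v(13) = -7 + (-10.5) = -17.5 m/s.

-17.5 m/s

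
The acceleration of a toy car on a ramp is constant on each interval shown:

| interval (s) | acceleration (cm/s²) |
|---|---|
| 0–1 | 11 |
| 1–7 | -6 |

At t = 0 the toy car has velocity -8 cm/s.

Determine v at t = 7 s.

-33 cm/s

Δv equals the area under the a-t graph; then v = v₀ + Δv.
0–1 s: 11 × 1 = 11 cm/s
1–7 s: -6 × 6 = -36 cm/s
Δv = -25 cm/s, so v(7) = -8 + (-25) = -33 cm/s.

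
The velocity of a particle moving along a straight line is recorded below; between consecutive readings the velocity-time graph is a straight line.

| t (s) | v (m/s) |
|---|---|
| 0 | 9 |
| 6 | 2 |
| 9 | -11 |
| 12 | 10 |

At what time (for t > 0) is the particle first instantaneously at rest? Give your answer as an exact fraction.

v changes sign on 6–9 s (from 2 to -11); the graph is linear there, so v = 0 at t = 6 + (-2)·(9 − 6)/(-11 − 2) = 84/13 s.

t = 84/13 s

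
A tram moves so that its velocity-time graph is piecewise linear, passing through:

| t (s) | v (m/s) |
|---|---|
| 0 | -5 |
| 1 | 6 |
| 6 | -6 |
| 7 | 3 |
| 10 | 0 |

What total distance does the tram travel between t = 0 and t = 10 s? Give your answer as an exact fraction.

Distance (not displacement) is the total path length: add the absolute areas under v-t.
0–1 s: v = 0 at t = 5/11 s; triangle areas 25/22 + 18/11 = 61/22 m
1–6 s: v = 0 at t = 3.5 s; triangle areas 7.5 + 7.5 = 15 m
6–7 s: v = 0 at t = 20/3 s; triangle areas 2 + 0.5 = 2.5 m
7–10 s: |½(3 + 0)(3)| = 4.5 m
Total distance = 545/22 m

545/22 m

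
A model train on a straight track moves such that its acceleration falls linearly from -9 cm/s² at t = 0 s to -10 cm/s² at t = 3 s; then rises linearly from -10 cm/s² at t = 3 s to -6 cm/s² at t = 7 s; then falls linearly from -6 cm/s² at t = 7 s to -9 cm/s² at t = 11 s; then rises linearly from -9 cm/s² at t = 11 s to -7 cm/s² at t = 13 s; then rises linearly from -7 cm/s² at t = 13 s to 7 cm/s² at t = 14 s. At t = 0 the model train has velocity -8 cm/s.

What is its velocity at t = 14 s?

-114.5 cm/s

Δv equals the area under the a-t graph; then v = v₀ + Δv.
0–3 s: ½(-9 + -10)(3) = -28.5 cm/s
3–7 s: ½(-10 + -6)(4) = -32 cm/s
7–11 s: ½(-6 + -9)(4) = -30 cm/s
11–13 s: ½(-9 + -7)(2) = -16 cm/s
13–14 s: ½(-7 + 7)(1) = 0 cm/s
Δv = -106.5 cm/s, so v(14) = -8 + (-106.5) = -114.5 cm/s.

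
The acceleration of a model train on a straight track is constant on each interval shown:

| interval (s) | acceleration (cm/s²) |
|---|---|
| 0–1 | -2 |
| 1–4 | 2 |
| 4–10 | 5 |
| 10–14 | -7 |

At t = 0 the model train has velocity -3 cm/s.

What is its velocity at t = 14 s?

3 cm/s

Δv equals the area under the a-t graph; then v = v₀ + Δv.
0–1 s: -2 × 1 = -2 cm/s
1–4 s: 2 × 3 = 6 cm/s
4–10 s: 5 × 6 = 30 cm/s
10–14 s: -7 × 4 = -28 cm/s
Δv = 6 cm/s, so v(14) = -3 + (6) = 3 cm/s.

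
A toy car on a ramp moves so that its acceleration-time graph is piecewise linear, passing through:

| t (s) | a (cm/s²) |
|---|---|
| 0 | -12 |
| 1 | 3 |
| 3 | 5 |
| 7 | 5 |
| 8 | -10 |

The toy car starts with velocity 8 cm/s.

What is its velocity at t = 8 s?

Δv equals the area under the a-t graph; then v = v₀ + Δv.
0–1 s: ½(-12 + 3)(1) = -4.5 cm/s
1–3 s: ½(3 + 5)(2) = 8 cm/s
3–7 s: 5 × 4 = 20 cm/s
7–8 s: ½(5 + -10)(1) = -2.5 cm/s
Δv = 21 cm/s, so v(8) = 8 + (21) = 29 cm/s.

29 cm/s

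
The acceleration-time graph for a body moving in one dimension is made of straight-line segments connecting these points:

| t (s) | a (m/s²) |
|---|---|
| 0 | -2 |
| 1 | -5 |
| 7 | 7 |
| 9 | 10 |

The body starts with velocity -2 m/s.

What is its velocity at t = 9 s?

17.5 m/s

Δv equals the area under the a-t graph; then v = v₀ + Δv.
0–1 s: ½(-2 + -5)(1) = -3.5 m/s
1–7 s: ½(-5 + 7)(6) = 6 m/s
7–9 s: ½(7 + 10)(2) = 17 m/s
Δv = 19.5 m/s, so v(9) = -2 + (19.5) = 17.5 m/s.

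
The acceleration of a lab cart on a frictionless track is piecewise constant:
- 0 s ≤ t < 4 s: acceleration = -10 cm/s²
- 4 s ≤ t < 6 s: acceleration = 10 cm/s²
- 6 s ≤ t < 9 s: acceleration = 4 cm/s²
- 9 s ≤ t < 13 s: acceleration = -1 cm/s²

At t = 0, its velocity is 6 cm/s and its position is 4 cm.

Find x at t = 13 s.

-140 cm

On each constant-a segment, Δv = aΔt and Δx = v₀Δt + ½aΔt²; chain segment to segment.
0–4 s: v starts 6 cm/s; Δx = 6·4 + ½·-10·4² = -56 cm; v ends -34 cm/s.
4–6 s: v starts -34 cm/s; Δx = -34·2 + ½·10·2² = -48 cm; v ends -14 cm/s.
6–9 s: v starts -14 cm/s; Δx = -14·3 + ½·4·3² = -24 cm; v ends -2 cm/s.
9–13 s: v starts -2 cm/s; Δx = -2·4 + ½·-1·4² = -16 cm; v ends -6 cm/s.
x(13) = 4 + Σ Δx = -140 cm.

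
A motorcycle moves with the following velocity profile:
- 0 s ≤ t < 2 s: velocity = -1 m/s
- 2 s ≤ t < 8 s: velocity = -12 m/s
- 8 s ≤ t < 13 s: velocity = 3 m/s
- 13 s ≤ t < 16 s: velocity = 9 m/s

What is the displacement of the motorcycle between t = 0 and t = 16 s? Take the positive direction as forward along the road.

-32 m

Net displacement equals the area under the velocity-time graph (areas below the axis count negative).
0–2 s: -1 × 2 = -2 m
2–8 s: -12 × 6 = -72 m
8–13 s: 3 × 5 = 15 m
13–16 s: 9 × 3 = 27 m
Net displacement = -32 m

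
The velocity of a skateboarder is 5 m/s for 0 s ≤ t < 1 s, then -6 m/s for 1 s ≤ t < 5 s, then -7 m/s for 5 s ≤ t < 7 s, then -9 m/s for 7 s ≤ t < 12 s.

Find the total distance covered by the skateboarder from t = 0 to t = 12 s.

88 m

Total distance travelled is ∫|v| dt — sum the magnitudes of each area piece.
0–1 s: |5| × 1 = 5 m
1–5 s: |-6| × 4 = 24 m
5–7 s: |-7| × 2 = 14 m
7–12 s: |-9| × 5 = 45 m
Total distance = 88 m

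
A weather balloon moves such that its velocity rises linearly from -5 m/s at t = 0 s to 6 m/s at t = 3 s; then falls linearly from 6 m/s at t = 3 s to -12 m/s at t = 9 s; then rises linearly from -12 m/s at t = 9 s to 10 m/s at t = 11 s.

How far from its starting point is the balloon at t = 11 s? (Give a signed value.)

Net displacement equals the area under the velocity-time graph (areas below the axis count negative).
0–3 s: ½(-5 + 6)(3) = 1.5 m
3–9 s: ½(6 + -12)(6) = -18 m
9–11 s: ½(-12 + 10)(2) = -2 m
Net displacement = -18.5 m

-18.5 m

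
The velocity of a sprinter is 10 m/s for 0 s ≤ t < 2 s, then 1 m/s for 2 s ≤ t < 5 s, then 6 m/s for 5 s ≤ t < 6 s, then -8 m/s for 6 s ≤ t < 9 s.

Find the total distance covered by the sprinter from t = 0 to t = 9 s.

Distance (not displacement) is the total path length: add the absolute areas under v-t.
0–2 s: |10| × 2 = 20 m
2–5 s: |1| × 3 = 3 m
5–6 s: |6| × 1 = 6 m
6–9 s: |-8| × 3 = 24 m
Total distance = 53 m

53 m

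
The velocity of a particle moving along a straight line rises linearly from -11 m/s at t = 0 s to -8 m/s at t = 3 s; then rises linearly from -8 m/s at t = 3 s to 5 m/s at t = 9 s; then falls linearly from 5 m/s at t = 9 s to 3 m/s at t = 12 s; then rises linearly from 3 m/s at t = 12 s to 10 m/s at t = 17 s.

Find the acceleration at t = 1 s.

Acceleration is the slope of the v-t graph on 0–3 s: (-8 − -11)/(3 − 0) = 1 m/s².

1 m/s²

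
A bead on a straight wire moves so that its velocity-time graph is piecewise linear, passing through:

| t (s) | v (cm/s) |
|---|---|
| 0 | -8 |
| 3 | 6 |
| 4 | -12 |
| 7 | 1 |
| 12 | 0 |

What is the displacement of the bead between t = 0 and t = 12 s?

Net displacement equals the area under the velocity-time graph (areas below the axis count negative).
0–3 s: ½(-8 + 6)(3) = -3 cm
3–4 s: ½(6 + -12)(1) = -3 cm
4–7 s: ½(-12 + 1)(3) = -16.5 cm
7–12 s: ½(1 + 0)(5) = 2.5 cm
Net displacement = -20 cm

-20 cm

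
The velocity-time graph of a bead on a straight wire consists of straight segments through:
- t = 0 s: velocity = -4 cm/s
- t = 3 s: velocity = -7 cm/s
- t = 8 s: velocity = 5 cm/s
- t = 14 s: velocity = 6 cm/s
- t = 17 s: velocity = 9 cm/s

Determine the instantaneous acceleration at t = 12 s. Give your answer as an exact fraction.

Acceleration is the slope of the v-t graph on 8–14 s: (6 − 5)/(14 − 8) = 1/6 cm/s².

1/6 cm/s²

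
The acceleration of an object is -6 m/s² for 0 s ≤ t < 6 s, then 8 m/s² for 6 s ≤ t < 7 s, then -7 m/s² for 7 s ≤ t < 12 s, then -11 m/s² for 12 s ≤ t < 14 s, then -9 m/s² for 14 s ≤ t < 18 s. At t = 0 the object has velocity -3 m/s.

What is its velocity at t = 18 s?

Δv equals the area under the a-t graph; then v = v₀ + Δv.
0–6 s: -6 × 6 = -36 m/s
6–7 s: 8 × 1 = 8 m/s
7–12 s: -7 × 5 = -35 m/s
12–14 s: -11 × 2 = -22 m/s
14–18 s: -9 × 4 = -36 m/s
Δv = -121 m/s, so v(18) = -3 + (-121) = -124 m/s.

-124 m/s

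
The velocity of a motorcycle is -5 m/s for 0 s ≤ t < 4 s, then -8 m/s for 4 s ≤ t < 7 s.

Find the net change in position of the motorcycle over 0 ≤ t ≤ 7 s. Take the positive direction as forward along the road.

-44 m

Net displacement equals the area under the velocity-time graph (areas below the axis count negative).
0–4 s: -5 × 4 = -20 m
4–7 s: -8 × 3 = -24 m
Net displacement = -44 m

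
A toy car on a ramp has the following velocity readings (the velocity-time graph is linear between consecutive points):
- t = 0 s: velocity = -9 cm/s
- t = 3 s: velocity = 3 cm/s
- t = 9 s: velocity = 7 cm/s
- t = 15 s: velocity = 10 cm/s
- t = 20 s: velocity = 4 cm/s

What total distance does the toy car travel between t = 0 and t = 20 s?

127.25 cm

Distance (not displacement) is the total path length: add the absolute areas under v-t.
0–3 s: v = 0 at t = 2.25 s; triangle areas 10.125 + 1.125 = 11.25 cm
3–9 s: |½(3 + 7)(6)| = 30 cm
9–15 s: |½(7 + 10)(6)| = 51 cm
15–20 s: |½(10 + 4)(5)| = 35 cm
Total distance = 127.25 cm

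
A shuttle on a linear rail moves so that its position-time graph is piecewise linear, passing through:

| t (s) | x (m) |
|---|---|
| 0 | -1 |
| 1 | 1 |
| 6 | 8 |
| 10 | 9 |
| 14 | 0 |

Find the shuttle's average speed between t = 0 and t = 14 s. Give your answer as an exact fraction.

19/14 m/s

Average speed = (total path length)/(elapsed time); on a piecewise-linear x-t graph the path length is Σ|Δx|.
0–1 s: |Δx| = |1 − -1| = 2 m
1–6 s: |Δx| = |8 − 1| = 7 m
6–10 s: |Δx| = |9 − 8| = 1 m
10–14 s: |Δx| = |0 − 9| = 9 m
Total path = 19 m; average speed = 19/14 = 19/14 m/s.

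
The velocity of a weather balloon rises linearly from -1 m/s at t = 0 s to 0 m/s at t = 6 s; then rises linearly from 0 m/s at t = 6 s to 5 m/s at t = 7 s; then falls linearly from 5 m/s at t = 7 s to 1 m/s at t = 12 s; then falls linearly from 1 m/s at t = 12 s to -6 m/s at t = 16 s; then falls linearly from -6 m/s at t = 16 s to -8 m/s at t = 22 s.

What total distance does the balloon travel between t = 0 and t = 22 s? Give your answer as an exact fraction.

Total distance travelled is ∫|v| dt — sum the magnitudes of each area piece.
0–6 s: |½(-1 + 0)(6)| = 3 m
6–7 s: |½(0 + 5)(1)| = 2.5 m
7–12 s: |½(5 + 1)(5)| = 15 m
12–16 s: v = 0 at t = 88/7 s; triangle areas 2/7 + 72/7 = 74/7 m
16–22 s: |½(-6 + -8)(6)| = 42 m
Total distance = 1023/14 m

1023/14 m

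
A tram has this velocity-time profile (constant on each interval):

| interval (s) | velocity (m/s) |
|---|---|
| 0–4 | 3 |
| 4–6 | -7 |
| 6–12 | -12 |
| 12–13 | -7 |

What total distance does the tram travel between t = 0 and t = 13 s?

105 m

Total distance travelled is ∫|v| dt — sum the magnitudes of each area piece.
0–4 s: |3| × 4 = 12 m
4–6 s: |-7| × 2 = 14 m
6–12 s: |-12| × 6 = 72 m
12–13 s: |-7| × 1 = 7 m
Total distance = 105 m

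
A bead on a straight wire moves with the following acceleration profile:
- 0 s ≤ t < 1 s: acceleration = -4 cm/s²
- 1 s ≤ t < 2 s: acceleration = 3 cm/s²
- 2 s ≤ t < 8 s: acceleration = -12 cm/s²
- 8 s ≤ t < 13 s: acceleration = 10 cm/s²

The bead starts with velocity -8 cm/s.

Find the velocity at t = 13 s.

-31 cm/s

Δv equals the area under the a-t graph; then v = v₀ + Δv.
0–1 s: -4 × 1 = -4 cm/s
1–2 s: 3 × 1 = 3 cm/s
2–8 s: -12 × 6 = -72 cm/s
8–13 s: 10 × 5 = 50 cm/s
Δv = -23 cm/s, so v(13) = -8 + (-23) = -31 cm/s.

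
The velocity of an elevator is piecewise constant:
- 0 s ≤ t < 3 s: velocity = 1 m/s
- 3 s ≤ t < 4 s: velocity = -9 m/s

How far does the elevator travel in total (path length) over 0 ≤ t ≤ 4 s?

Total distance travelled is ∫|v| dt — sum the magnitudes of each area piece.
0–3 s: |1| × 3 = 3 m
3–4 s: |-9| × 1 = 9 m
Total distance = 12 m

12 m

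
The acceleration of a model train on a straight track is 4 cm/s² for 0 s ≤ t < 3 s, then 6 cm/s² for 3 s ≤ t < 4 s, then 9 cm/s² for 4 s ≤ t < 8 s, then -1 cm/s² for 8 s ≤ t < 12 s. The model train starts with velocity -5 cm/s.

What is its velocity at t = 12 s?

45 cm/s

Δv equals the area under the a-t graph; then v = v₀ + Δv.
0–3 s: 4 × 3 = 12 cm/s
3–4 s: 6 × 1 = 6 cm/s
4–8 s: 9 × 4 = 36 cm/s
8–12 s: -1 × 4 = -4 cm/s
Δv = 50 cm/s, so v(12) = -5 + (50) = 45 cm/s.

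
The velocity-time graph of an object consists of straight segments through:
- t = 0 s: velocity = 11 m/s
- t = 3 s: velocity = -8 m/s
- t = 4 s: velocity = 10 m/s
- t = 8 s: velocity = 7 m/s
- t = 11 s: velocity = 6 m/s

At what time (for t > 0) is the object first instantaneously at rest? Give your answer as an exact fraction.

v changes sign on 0–3 s (from 11 to -8); the graph is linear there, so v = 0 at t = 0 + (-11)·(3 − 0)/(-8 − 11) = 33/19 s.

t = 33/19 s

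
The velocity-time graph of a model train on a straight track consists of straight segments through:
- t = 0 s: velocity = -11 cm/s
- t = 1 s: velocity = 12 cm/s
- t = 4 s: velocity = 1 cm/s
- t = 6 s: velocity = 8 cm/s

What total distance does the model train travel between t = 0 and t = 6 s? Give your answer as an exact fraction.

788/23 cm

Total distance travelled is ∫|v| dt — sum the magnitudes of each area piece.
0–1 s: v = 0 at t = 11/23 s; triangle areas 121/46 + 72/23 = 265/46 cm
1–4 s: |½(12 + 1)(3)| = 19.5 cm
4–6 s: |½(1 + 8)(2)| = 9 cm
Total distance = 788/23 cm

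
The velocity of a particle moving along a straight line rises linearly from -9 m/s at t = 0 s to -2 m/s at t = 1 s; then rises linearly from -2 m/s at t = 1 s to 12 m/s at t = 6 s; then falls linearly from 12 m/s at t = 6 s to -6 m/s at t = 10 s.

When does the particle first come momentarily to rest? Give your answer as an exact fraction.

t = 12/7 s

v changes sign on 1–6 s (from -2 to 12); the graph is linear there, so v = 0 at t = 1 + (2)·(6 − 1)/(12 − -2) = 12/7 s.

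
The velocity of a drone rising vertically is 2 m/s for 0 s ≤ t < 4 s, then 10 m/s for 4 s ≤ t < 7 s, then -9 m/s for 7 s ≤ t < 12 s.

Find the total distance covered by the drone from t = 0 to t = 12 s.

83 m

Distance (not displacement) is the total path length: add the absolute areas under v-t.
0–4 s: |2| × 4 = 8 m
4–7 s: |10| × 3 = 30 m
7–12 s: |-9| × 5 = 45 m
Total distance = 83 m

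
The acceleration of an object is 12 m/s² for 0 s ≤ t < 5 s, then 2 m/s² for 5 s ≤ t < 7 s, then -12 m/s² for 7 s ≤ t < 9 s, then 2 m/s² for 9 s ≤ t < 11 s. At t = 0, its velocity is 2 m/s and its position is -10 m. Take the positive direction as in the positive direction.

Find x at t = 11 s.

474 m

On each constant-a segment, Δv = aΔt and Δx = v₀Δt + ½aΔt²; chain segment to segment.
0–5 s: v starts 2 m/s; Δx = 2·5 + ½·12·5² = 160 m; v ends 62 m/s.
5–7 s: v starts 62 m/s; Δx = 62·2 + ½·2·2² = 128 m; v ends 66 m/s.
7–9 s: v starts 66 m/s; Δx = 66·2 + ½·-12·2² = 108 m; v ends 42 m/s.
9–11 s: v starts 42 m/s; Δx = 42·2 + ½·2·2² = 88 m; v ends 46 m/s.
x(11) = -10 + Σ Δx = 474 m.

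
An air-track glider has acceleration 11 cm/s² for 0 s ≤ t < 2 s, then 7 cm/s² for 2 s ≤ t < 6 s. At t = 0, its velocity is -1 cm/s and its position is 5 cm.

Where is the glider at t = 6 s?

On each constant-a segment, Δv = aΔt and Δx = v₀Δt + ½aΔt²; chain segment to segment.
0–2 s: v starts -1 cm/s; Δx = -1·2 + ½·11·2² = 20 cm; v ends 21 cm/s.
2–6 s: v starts 21 cm/s; Δx = 21·4 + ½·7·4² = 140 cm; v ends 49 cm/s.
x(6) = 5 + Σ Δx = 165 cm.

165 cm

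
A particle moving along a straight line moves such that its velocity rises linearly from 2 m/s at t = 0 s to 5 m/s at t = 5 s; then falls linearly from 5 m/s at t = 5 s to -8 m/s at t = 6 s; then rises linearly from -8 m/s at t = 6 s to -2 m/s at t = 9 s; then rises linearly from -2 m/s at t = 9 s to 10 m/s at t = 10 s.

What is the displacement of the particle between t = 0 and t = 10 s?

Net displacement equals the area under the velocity-time graph (areas below the axis count negative).
0–5 s: ½(2 + 5)(5) = 17.5 m
5–6 s: ½(5 + -8)(1) = -1.5 m
6–9 s: ½(-8 + -2)(3) = -15 m
9–10 s: ½(-2 + 10)(1) = 4 m
Net displacement = 5 m

5 m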